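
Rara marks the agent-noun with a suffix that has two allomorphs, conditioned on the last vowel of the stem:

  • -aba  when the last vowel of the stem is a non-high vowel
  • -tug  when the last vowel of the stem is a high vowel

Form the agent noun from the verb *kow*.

*kow*: last vowel = /o/, a non-high vowel → -aba → *kowaba*.

kowaba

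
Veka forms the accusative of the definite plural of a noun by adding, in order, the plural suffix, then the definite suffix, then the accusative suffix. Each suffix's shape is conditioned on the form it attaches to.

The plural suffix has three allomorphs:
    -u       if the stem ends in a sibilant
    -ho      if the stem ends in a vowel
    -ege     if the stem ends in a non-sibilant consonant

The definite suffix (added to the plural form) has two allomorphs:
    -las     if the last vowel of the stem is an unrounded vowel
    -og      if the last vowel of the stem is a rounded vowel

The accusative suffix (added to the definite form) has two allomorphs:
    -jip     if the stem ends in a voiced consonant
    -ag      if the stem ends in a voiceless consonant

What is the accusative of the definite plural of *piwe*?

piwehoogjip

Since the final sound of *piwe* is /e/ (a vowel), it takes -ho, giving *piweho*.
The plural form *piweho*: last vowel = /o/, a rounded vowel → -og → *piwehoog*.
The definite form *piwehoog* — final consonant /g/ (voiced) → -jip → *piwehoogjip*.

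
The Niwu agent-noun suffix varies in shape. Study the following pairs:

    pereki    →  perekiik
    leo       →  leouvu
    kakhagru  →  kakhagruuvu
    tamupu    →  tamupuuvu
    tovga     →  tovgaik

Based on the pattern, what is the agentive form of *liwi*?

liwiik

Looking at the last vowel of each stem: -uvu when the last vowel of the stem is a rounded vowel (*leo*, *kakhagru*, *tamupu*); -ik when the last vowel of the stem is an unrounded vowel (*pereki*, *tovga*).
*liwi*: last vowel = /i/, an unrounded vowel → -ik → *liwiik*.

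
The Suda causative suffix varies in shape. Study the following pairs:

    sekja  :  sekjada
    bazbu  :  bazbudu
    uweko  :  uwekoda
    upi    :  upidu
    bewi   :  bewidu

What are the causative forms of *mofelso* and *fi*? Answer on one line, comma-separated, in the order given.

mofelsoda, fidu

Looking at the last vowel of each stem: -du when the last vowel of the stem is a high vowel (*bazbu*, *upi*, *bewi*); -da when the last vowel of the stem is a non-high vowel (*sekja*, *uweko*).
Since the last vowel of *mofelso* is /o/ (a non-high vowel), it takes -da, giving *mofelsoda*.
*fi* — last vowel /i/ (a high vowel) → -du → *fidu*.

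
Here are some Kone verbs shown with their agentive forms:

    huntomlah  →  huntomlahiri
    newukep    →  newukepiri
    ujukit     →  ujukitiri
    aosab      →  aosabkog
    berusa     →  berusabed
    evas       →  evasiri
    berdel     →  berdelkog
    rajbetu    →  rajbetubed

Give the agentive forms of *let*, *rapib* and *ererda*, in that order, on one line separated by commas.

The alternation tracks the final sound of the stem — -iri when the stem ends in a voiceless consonant (*huntomlah*, *newukep*, *ujukit*, *evas*); -kog when the stem ends in a voiced consonant (*aosab*, *berdel*); -bed when the stem ends in a vowel (*berusa*, *rajbetu*).
*let* — final sound /t/ (a voiceless consonant) → -iri → *letiri*.
Since the final sound of *rapib* is /b/ (a voiced consonant), it takes -kog, giving *rapibkog*.
*ererda*: final sound = /a/, a vowel → -bed → *ererdabed*.

letiri, rapibkog, ererdabed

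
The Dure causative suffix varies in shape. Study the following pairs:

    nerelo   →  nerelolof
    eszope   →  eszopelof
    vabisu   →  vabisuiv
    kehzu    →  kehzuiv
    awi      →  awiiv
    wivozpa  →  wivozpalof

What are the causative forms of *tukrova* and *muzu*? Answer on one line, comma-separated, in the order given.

tukrovalof, muzuiv

The suffix is conditioned by the last vowel: -iv when the last vowel of the stem is a high vowel (*vabisu*, *kehzu*, *awi*); -lof when the last vowel of the stem is a non-high vowel (*nerelo*, *eszope*, *wivozpa*).
The last vowel of *tukrova* is /a/, which is a non-high vowel, so the suffix is -lof, giving *tukrovalof*.
Since the last vowel of *muzu* is /u/ (a high vowel), it takes -iv, giving *muzuiv*.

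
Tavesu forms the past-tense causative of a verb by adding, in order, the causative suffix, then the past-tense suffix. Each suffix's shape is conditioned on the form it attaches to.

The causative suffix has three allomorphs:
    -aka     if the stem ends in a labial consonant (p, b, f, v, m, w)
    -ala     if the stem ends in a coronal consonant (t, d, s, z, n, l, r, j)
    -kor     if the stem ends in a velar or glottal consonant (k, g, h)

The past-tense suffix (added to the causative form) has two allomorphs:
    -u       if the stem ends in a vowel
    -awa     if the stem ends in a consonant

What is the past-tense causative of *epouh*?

epouhkorawa

The final consonant of *epouh* is /h/, which is velar/glottal, so the causative suffix is -kor, giving *epouhkor*.
The causative form *epouhkor*: final sound = /r/, a consonant → -awa → *epouhkorawa*.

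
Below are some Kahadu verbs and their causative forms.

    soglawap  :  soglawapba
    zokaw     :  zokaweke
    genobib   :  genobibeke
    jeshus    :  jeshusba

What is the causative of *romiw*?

Looking at the final consonant of each stem: -ba when the stem ends in a voiceless consonant (*soglawap*, *jeshus*); -eke when the stem ends in a voiced consonant (*zokaw*, *genobib*).
*romiw* — final consonant /w/ (voiced) → -eke → *romiweke*.

romiweke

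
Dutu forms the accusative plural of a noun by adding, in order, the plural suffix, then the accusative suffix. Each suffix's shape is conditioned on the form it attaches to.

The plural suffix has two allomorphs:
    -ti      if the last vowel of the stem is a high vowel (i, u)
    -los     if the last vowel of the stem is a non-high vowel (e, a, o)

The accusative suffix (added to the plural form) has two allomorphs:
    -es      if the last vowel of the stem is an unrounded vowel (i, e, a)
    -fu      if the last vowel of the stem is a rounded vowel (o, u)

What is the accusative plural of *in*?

*in* — last vowel /i/ (a high vowel) → -ti → *inti*.
The last vowel of the plural form *inti* is /i/, which is an unrounded vowel, so the accusative suffix is -es, giving *inties*.

inties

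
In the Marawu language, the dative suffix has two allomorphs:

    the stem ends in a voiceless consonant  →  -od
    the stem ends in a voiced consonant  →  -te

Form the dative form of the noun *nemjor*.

*nemjor*: final consonant = /r/, voiced → -te → *nemjorte*.

nemjorte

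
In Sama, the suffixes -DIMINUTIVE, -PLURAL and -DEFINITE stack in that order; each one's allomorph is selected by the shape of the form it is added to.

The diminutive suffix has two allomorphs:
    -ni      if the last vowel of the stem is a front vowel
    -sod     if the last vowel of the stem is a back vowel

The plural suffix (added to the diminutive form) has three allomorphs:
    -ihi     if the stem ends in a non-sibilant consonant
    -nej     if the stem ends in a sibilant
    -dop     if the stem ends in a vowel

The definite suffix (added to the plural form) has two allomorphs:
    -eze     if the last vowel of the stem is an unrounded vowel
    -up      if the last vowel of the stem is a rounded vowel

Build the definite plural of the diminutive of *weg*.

wegnidopup

*weg* — last vowel /e/ (a front vowel) → -ni → *wegni*.
The diminutive form *wegni*: final sound = /i/, a vowel → -dop → *wegnidop*.
The plural form *wegnidop*: last vowel = /o/, a rounded vowel → -up → *wegnidopup*.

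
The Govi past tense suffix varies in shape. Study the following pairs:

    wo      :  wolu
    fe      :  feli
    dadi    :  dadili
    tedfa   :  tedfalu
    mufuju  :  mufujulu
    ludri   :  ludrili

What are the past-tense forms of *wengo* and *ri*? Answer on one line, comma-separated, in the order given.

The pattern is front/back vowel harmony: -li when the last vowel of the stem is a front vowel (*fe*, *dadi*, *ludri*); -lu when the last vowel of the stem is a back vowel (*wo*, *tedfa*, *mufuju*).
*wengo* — last vowel /o/ (a back vowel) → -lu → *wengolu*.
*ri* — last vowel /i/ (a front vowel) → -li → *rili*.

wengolu, rili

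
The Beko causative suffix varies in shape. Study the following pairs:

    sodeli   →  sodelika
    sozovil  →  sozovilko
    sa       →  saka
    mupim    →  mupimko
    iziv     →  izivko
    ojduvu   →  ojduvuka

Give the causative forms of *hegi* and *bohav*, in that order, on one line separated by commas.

The suffix is conditioned by the final sound: -ko when the stem ends in a consonant (*sozovil*, *mupim*, *iziv*); -ka when the stem ends in a vowel (*sodeli*, *sa*, *ojduvu*).
*hegi*: final sound = /i/, a vowel → -ka → *hegika*.
The final sound of *bohav* is /v/, which is a consonant, so the suffix is -ko, giving *bohavko*.

hegika, bohavko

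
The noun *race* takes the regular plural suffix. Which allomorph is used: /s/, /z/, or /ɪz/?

/ɪz/

The stem *race* ends in a sibilant (/s, z, ʃ, ʒ, tʃ, dʒ/).
The plural suffix surfaces as /ɪz/ after sibilants, /s/ after other voiceless consonants, and /z/ after other voiced sounds.
So the plural -s on *race* is pronounced /ɪz/.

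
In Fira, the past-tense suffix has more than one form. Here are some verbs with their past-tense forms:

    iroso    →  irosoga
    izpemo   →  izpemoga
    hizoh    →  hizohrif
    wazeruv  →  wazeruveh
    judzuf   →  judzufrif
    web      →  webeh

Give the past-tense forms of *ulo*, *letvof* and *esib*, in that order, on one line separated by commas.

The pattern is voicing of the final sound: -rif when the stem ends in a voiceless consonant (*hizoh*, *judzuf*); -eh when the stem ends in a voiced consonant (*wazeruv*, *web*); -ga when the stem ends in a vowel (*iroso*, *izpemo*).
*ulo*: final sound = /o/, a vowel → -ga → *uloga*.
The final sound of *letvof* is /f/, which is a voiceless consonant, so the suffix is -rif, giving *letvofrif*.
*esib* — final sound /b/ (a voiced consonant) → -eh → *esibeh*.

uloga, letvofrif, esibeh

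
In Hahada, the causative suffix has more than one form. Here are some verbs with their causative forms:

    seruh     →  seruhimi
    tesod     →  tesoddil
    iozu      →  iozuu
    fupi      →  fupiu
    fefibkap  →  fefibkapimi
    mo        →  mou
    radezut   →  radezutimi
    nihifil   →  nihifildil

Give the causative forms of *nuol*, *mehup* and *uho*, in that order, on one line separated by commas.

nuoldil, mehupimi, uhou

Looking at the final sound of each stem: -imi when the stem ends in a voiceless consonant (*seruh*, *fefibkap*, *radezut*); -dil when the stem ends in a voiced consonant (*tesod*, *nihifil*); -u when the stem ends in a vowel (*iozu*, *fupi*, *mo*).
*nuol* — final sound /l/ (a voiced consonant) → -dil → *nuoldil*.
The final sound of *mehup* is /p/, which is a voiceless consonant, so the suffix is -imi, giving *mehupimi*.
The final sound of *uho* is /o/, which is a vowel, so the suffix is -u, giving *uhou*.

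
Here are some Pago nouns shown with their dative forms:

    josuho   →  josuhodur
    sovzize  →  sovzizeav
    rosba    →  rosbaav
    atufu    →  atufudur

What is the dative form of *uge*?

Looking at the last vowel of each stem: -dur when the last vowel of the stem is a rounded vowel (*josuho*, *atufu*); -av when the last vowel of the stem is an unrounded vowel (*sovzize*, *rosba*).
*uge* — last vowel /e/ (an unrounded vowel) → -av → *ugeav*.

ugeav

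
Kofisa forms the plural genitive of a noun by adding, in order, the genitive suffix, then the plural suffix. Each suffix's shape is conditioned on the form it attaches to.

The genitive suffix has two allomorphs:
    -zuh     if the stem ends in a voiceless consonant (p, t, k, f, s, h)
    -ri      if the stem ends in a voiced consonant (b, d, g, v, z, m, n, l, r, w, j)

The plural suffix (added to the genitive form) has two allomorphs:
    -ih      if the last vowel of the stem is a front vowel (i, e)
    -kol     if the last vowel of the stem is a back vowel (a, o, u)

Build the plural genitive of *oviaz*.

oviazriih

Since the final consonant of *oviaz* is /z/ (voiced), it takes -ri, giving *oviazri*.
The last vowel of the genitive form *oviazri* is /i/, which is a front vowel, so the plural suffix is -ih, giving *oviazriih*.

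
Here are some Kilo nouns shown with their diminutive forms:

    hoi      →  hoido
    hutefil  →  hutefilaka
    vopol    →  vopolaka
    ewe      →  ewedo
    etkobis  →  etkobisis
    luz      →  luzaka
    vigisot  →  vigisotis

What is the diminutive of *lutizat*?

Looking at the final sound of each stem: -is when the stem ends in a voiceless consonant (*etkobis*, *vigisot*); -aka when the stem ends in a voiced consonant (*hutefil*, *vopol*, *luz*); -do when the stem ends in a vowel (*hoi*, *ewe*).
Since the final sound of *lutizat* is /t/ (a voiceless consonant), it takes -is, giving *lutizatis*.

lutizatis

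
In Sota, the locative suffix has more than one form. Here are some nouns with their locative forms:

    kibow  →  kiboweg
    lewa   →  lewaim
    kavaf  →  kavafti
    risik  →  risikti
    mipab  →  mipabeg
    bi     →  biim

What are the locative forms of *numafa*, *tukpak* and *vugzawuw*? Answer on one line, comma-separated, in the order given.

The alternation tracks the final sound of the stem — -ti when the stem ends in a voiceless consonant (*kavaf*, *risik*); -eg when the stem ends in a voiced consonant (*kibow*, *mipab*); -im when the stem ends in a vowel (*lewa*, *bi*).
The final sound of *numafa* is /a/, which is a vowel, so the suffix is -im, giving *numafaim*.
The final sound of *tukpak* is /k/, which is a voiceless consonant, so the suffix is -ti, giving *tukpakti*.
The final sound of *vugzawuw* is /w/, which is a voiced consonant, so the suffix is -eg, giving *vugzawuweg*.

numafaim, tukpakti, vugzawuweg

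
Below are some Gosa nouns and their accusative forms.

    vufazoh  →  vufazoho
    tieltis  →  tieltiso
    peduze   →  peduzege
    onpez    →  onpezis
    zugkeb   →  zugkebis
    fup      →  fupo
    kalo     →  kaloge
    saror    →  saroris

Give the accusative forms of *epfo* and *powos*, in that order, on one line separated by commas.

The pattern is voicing of the final sound: -o when the stem ends in a voiceless consonant (*vufazoh*, *tieltis*, *fup*); -is when the stem ends in a voiced consonant (*onpez*, *zugkeb*, *saror*); -ge when the stem ends in a vowel (*peduze*, *kalo*).
The final sound of *epfo* is /o/, which is a vowel, so the suffix is -ge, giving *epfoge*.
Since the final sound of *powos* is /s/ (a voiceless consonant), it takes -o, giving *powoso*.

epfoge, powoso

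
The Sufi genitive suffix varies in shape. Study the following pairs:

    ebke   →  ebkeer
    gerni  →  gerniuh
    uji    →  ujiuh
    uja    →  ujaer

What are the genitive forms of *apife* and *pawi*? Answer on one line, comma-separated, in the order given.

The suffix is conditioned by the last vowel: -uh when the last vowel of the stem is a high vowel (*gerni*, *uji*); -er when the last vowel of the stem is a non-high vowel (*ebke*, *uja*).
The last vowel of *apife* is /e/, which is a non-high vowel, so the suffix is -er, giving *apifeer*.
*pawi* — last vowel /i/ (a high vowel) → -uh → *pawiuh*.

apifeer, pawiuh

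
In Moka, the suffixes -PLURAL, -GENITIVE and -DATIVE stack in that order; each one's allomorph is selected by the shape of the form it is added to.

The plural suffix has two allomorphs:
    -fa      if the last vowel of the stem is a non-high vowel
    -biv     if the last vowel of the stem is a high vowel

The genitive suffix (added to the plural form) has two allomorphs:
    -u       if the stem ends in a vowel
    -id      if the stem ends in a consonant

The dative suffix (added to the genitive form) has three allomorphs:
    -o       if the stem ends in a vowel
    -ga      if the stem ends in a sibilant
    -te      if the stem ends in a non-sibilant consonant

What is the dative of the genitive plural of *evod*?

evodfauo

*evod* — last vowel /o/ (a non-high vowel) → -fa → *evodfa*.
The plural form *evodfa*: final sound = /a/, a vowel → -u → *evodfau*.
Since the final sound of the genitive form *evodfau* is /u/ (a vowel), it takes -o, giving *evodfauo*.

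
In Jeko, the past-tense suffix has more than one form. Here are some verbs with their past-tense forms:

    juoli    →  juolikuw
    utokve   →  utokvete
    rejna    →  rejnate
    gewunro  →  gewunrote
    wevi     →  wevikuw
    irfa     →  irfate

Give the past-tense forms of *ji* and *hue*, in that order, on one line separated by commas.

The pattern is height harmony: -kuw when the last vowel of the stem is a high vowel (*juoli*, *wevi*); -te when the last vowel of the stem is a non-high vowel (*utokve*, *rejna*, *gewunro*, *irfa*).
The last vowel of *ji* is /i/, which is a high vowel, so the suffix is -kuw, giving *jikuw*.
*hue* — last vowel /e/ (a non-high vowel) → -te → *huete*.

jikuw, huete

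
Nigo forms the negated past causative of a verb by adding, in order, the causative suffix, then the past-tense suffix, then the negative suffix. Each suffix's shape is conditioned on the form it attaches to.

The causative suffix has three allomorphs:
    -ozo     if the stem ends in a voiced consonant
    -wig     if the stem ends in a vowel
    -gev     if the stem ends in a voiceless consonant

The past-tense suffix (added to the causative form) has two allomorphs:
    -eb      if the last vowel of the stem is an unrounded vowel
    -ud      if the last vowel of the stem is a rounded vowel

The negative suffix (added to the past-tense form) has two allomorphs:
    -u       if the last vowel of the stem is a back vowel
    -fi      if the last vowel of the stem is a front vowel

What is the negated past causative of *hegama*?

The final sound of *hegama* is /a/, which is a vowel, so the causative suffix is -wig, giving *hegamawig*.
The causative form *hegamawig*: last vowel = /i/, an unrounded vowel → -eb → *hegamawigeb*.
The last vowel of the past-tense form *hegamawigeb* is /e/, which is a front vowel, so the negative suffix is -fi, giving *hegamawigebfi*.

hegamawigebfi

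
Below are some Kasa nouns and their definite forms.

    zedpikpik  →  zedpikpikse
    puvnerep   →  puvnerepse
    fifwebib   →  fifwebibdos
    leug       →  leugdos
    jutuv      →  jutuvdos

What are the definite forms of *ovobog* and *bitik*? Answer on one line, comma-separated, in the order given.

ovobogdos, bitikse

The alternation tracks the final consonant of the stem — -se when the stem ends in a voiceless consonant (*zedpikpik*, *puvnerep*); -dos when the stem ends in a voiced consonant (*fifwebib*, *leug*, *jutuv*).
The final consonant of *ovobog* is /g/, which is voiced, so the suffix is -dos, giving *ovobogdos*.
*bitik*: final consonant = /k/, voiceless → -se → *bitikse*.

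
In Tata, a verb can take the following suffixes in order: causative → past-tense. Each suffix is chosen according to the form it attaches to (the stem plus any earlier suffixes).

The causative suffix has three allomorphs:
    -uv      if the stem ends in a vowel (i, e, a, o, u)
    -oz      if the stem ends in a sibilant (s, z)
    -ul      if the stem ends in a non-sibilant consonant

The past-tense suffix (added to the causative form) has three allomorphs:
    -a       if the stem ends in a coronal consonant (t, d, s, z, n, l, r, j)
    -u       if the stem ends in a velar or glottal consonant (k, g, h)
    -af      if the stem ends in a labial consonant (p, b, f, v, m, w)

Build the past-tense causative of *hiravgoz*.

Since the final sound of *hiravgoz* is /z/ (a sibilant), it takes -oz, giving *hiravgozoz*.
The causative form *hiravgozoz*: final consonant = /z/, coronal → -a → *hiravgozoza*.

hiravgozoza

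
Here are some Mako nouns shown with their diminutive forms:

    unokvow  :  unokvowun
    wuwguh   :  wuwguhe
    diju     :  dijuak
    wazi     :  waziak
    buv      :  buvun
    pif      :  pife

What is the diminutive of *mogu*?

moguak

Looking at the final sound of each stem: -e when the stem ends in a voiceless consonant (*wuwguh*, *pif*); -un when the stem ends in a voiced consonant (*unokvow*, *buv*); -ak when the stem ends in a vowel (*diju*, *wazi*).
*mogu*: final sound = /u/, a vowel → -ak → *moguak*.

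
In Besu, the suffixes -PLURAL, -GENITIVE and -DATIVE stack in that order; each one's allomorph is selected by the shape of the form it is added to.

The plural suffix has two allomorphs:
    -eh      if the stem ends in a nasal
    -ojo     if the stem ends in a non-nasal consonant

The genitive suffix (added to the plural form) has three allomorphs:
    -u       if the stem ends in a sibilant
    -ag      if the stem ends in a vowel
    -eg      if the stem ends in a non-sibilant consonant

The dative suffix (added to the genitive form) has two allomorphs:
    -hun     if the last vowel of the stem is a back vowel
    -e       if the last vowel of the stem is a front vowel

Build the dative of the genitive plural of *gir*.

The final consonant of *gir* is /r/, which is non-nasal, so the plural suffix is -ojo, giving *girojo*.
The plural form *girojo* — final sound /o/ (a vowel) → -ag → *girojoag*.
The genitive form *girojoag* — last vowel /a/ (a back vowel) → -hun → *girojoaghun*.

girojoaghun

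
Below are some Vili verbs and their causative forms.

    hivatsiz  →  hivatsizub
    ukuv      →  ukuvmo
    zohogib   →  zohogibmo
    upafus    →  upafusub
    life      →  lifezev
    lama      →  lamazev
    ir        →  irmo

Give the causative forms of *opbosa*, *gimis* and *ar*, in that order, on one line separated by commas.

opbosazev, gimisub, armo

Looking at the final sound of each stem: -ub when the stem ends in a sibilant (*hivatsiz*, *upafus*); -mo when the stem ends in a non-sibilant consonant (*ukuv*, *zohogib*, *ir*); -zev when the stem ends in a vowel (*life*, *lama*).
The final sound of *opbosa* is /a/, which is a vowel, so the suffix is -zev, giving *opbosazev*.
*gimis*: final sound = /s/, a sibilant → -ub → *gimisub*.
*ar* — final sound /r/ (a non-sibilant consonant) → -mo → *armo*.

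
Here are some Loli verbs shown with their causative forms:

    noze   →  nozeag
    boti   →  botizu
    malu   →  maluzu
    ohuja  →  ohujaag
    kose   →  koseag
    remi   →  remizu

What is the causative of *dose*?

The alternation tracks the last vowel of the stem — -zu when the last vowel of the stem is a high vowel (*boti*, *malu*, *remi*); -ag when the last vowel of the stem is a non-high vowel (*noze*, *ohuja*, *kose*).
The last vowel of *dose* is /e/, which is a non-high vowel, so the suffix is -ag, giving *doseag*.

doseag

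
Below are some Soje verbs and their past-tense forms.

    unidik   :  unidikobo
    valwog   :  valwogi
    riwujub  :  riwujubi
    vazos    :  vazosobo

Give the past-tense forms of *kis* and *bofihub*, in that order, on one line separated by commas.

Looking at the final consonant of each stem: -obo when the stem ends in a voiceless consonant (*unidik*, *vazos*); -i when the stem ends in a voiced consonant (*valwog*, *riwujub*).
The final consonant of *kis* is /s/, which is voiceless, so the suffix is -obo, giving *kisobo*.
Since the final consonant of *bofihub* is /b/ (voiced), it takes -i, giving *bofihubi*.

kisobo, bofihubi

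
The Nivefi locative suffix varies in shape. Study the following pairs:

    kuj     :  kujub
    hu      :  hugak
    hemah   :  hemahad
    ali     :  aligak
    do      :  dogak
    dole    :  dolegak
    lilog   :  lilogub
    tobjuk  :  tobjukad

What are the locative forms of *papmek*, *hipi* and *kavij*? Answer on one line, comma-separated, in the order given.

Looking at the final sound of each stem: -ad when the stem ends in a voiceless consonant (*hemah*, *tobjuk*); -ub when the stem ends in a voiced consonant (*kuj*, *lilog*); -gak when the stem ends in a vowel (*hu*, *ali*, *do*, *dole*).
The final sound of *papmek* is /k/, which is a voiceless consonant, so the suffix is -ad, giving *papmekad*.
The final sound of *hipi* is /i/, which is a vowel, so the suffix is -gak, giving *hipigak*.
*kavij* — final sound /j/ (a voiced consonant) → -ub → *kavijub*.

papmekad, hipigak, kavijub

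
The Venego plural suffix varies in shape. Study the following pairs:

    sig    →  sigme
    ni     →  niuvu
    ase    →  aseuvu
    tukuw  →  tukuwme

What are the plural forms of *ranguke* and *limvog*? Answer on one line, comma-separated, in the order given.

The pattern is consonant vs. vowel: -me when the stem ends in a consonant (*sig*, *tukuw*); -uvu when the stem ends in a vowel (*ni*, *ase*).
The final sound of *ranguke* is /e/, which is a vowel, so the suffix is -uvu, giving *rangukeuvu*.
*limvog*: final sound = /g/, a consonant → -me → *limvogme*.

rangukeuvu, limvogme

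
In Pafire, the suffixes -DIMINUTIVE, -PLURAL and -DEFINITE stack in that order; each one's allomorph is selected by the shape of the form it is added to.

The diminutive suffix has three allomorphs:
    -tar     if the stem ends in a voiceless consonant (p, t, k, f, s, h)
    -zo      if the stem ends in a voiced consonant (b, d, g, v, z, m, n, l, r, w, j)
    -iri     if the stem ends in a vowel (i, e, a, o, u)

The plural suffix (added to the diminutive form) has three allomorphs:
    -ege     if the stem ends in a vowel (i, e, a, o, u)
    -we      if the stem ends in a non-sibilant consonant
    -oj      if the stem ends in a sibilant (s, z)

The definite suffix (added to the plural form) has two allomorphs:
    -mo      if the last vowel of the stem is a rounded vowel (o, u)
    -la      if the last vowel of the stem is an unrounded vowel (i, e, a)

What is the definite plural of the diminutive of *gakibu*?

*gakibu* — final sound /u/ (a vowel) → -iri → *gakibuiri*.
The final sound of the diminutive form *gakibuiri* is /i/, which is a vowel, so the plural suffix is -ege, giving *gakibuiriege*.
Since the last vowel of the plural form *gakibuiriege* is /e/ (an unrounded vowel), it takes -la, giving *gakibuiriegela*.

gakibuiriegela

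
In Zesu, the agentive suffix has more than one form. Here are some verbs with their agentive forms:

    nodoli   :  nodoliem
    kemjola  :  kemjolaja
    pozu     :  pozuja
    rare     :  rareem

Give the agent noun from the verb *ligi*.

ligiem

The pattern is front/back vowel harmony: -em when the last vowel of the stem is a front vowel (*nodoli*, *rare*); -ja when the last vowel of the stem is a back vowel (*kemjola*, *pozu*).
Since the last vowel of *ligi* is /i/ (a front vowel), it takes -em, giving *ligiem*.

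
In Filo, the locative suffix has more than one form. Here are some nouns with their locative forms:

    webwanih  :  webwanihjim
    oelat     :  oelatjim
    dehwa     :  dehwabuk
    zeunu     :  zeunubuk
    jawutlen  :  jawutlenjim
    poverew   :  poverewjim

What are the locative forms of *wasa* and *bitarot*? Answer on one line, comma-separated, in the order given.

The pattern is consonant vs. vowel: -jim when the stem ends in a consonant (*webwanih*, *oelat*, *jawutlen*, *poverew*); -buk when the stem ends in a vowel (*dehwa*, *zeunu*).
Since the final sound of *wasa* is /a/ (a vowel), it takes -buk, giving *wasabuk*.
Since the final sound of *bitarot* is /t/ (a consonant), it takes -jim, giving *bitarotjim*.

wasabuk, bitarotjim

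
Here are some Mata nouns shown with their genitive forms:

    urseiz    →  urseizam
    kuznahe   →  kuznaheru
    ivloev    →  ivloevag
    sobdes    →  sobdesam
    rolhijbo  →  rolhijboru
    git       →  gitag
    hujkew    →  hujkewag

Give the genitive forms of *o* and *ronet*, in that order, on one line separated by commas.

oru, ronetag

The suffix is conditioned by the final sound: -am when the stem ends in a sibilant (*urseiz*, *sobdes*); -ag when the stem ends in a non-sibilant consonant (*ivloev*, *git*, *hujkew*); -ru when the stem ends in a vowel (*kuznahe*, *rolhijbo*).
*o*: final sound = /o/, a vowel → -ru → *oru*.
*ronet*: final sound = /t/, a non-sibilant consonant → -ag → *ronetag*.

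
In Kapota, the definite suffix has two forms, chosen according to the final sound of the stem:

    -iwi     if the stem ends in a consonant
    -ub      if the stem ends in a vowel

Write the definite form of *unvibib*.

*unvibib*: final sound = /b/, a consonant → -iwi → *unvibibiwi*.

unvibibiwi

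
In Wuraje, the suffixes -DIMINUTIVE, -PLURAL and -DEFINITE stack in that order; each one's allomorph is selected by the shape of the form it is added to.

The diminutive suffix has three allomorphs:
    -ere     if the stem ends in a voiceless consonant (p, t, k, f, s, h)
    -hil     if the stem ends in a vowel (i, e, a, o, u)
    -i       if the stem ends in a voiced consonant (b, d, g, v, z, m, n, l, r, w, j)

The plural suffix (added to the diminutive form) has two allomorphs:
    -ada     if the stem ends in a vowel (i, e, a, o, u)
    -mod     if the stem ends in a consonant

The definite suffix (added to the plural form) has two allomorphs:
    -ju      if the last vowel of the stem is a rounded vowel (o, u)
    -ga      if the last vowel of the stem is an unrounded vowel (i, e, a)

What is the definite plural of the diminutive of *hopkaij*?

hopkaijiadaga

*hopkaij* — final sound /j/ (a voiced consonant) → -i → *hopkaiji*.
Since the final sound of the diminutive form *hopkaiji* is /i/ (a vowel), it takes -ada, giving *hopkaijiada*.
The last vowel of the plural form *hopkaijiada* is /a/, which is an unrounded vowel, so the definite suffix is -ga, giving *hopkaijiadaga*.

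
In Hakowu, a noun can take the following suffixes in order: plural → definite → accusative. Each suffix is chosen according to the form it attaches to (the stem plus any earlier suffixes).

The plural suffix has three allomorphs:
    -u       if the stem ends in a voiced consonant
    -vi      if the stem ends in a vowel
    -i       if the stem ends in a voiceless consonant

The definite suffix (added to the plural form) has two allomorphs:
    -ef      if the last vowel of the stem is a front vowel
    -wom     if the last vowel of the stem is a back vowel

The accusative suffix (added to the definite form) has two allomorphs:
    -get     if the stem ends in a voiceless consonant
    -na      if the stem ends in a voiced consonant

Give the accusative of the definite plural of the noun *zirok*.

Since the final sound of *zirok* is /k/ (a voiceless consonant), it takes -i, giving *ziroki*.
Since the last vowel of the plural form *ziroki* is /i/ (a front vowel), it takes -ef, giving *zirokief*.
The definite form *zirokief* — final consonant /f/ (voiceless) → -get → *zirokiefget*.

zirokiefget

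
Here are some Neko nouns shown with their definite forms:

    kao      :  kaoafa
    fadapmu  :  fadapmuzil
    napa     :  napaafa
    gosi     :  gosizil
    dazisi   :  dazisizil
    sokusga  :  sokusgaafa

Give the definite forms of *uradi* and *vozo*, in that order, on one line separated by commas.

The pattern is height harmony: -zil when the last vowel of the stem is a high vowel (*fadapmu*, *gosi*, *dazisi*); -afa when the last vowel of the stem is a non-high vowel (*kao*, *napa*, *sokusga*).
*uradi*: last vowel = /i/, a high vowel → -zil → *uradizil*.
*vozo*: last vowel = /o/, a non-high vowel → -afa → *vozoafa*.

uradizil, vozoafa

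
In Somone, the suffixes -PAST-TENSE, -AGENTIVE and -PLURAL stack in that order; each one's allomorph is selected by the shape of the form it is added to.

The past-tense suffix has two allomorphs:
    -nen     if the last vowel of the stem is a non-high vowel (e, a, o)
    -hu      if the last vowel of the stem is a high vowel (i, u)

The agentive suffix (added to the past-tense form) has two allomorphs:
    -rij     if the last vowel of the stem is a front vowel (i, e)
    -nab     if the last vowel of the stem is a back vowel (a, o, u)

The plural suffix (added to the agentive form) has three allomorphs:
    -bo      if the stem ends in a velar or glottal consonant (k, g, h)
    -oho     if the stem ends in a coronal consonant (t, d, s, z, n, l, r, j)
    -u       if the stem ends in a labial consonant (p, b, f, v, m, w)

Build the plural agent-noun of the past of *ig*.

ighunabu

The last vowel of *ig* is /i/, which is a high vowel, so the past-tense suffix is -hu, giving *ighu*.
Since the last vowel of the past-tense form *ighu* is /u/ (a back vowel), it takes -nab, giving *ighunab*.
Since the final consonant of the agentive form *ighunab* is /b/ (labial), it takes -u, giving *ighunabu*.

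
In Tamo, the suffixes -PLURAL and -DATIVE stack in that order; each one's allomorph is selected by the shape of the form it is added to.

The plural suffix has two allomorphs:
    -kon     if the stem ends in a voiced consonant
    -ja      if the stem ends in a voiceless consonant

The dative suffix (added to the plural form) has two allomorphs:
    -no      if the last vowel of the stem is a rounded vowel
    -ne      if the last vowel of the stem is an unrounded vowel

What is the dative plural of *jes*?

jesjane

*jes*: final consonant = /s/, voiceless → -ja → *jesja*.
The plural form *jesja*: last vowel = /a/, an unrounded vowel → -ne → *jesjane*.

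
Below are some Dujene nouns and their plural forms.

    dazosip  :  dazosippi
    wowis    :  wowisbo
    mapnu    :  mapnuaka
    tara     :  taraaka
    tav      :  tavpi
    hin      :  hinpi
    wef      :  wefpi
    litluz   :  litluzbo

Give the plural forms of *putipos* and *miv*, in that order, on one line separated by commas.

putiposbo, mivpi

The pattern is sibilance of the final sound: -bo when the stem ends in a sibilant (*wowis*, *litluz*); -pi when the stem ends in a non-sibilant consonant (*dazosip*, *tav*, *hin*, *wef*); -aka when the stem ends in a vowel (*mapnu*, *tara*).
The final sound of *putipos* is /s/, which is a sibilant, so the suffix is -bo, giving *putiposbo*.
Since the final sound of *miv* is /v/ (a non-sibilant consonant), it takes -pi, giving *mivpi*.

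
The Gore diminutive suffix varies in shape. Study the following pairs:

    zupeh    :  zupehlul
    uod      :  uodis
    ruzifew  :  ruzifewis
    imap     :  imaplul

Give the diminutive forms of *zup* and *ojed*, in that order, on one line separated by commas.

Looking at the final consonant of each stem: -lul when the stem ends in a voiceless consonant (*zupeh*, *imap*); -is when the stem ends in a voiced consonant (*uod*, *ruzifew*).
*zup*: final consonant = /p/, voiceless → -lul → *zuplul*.
*ojed*: final consonant = /d/, voiced → -is → *ojedis*.

zuplul, ojedis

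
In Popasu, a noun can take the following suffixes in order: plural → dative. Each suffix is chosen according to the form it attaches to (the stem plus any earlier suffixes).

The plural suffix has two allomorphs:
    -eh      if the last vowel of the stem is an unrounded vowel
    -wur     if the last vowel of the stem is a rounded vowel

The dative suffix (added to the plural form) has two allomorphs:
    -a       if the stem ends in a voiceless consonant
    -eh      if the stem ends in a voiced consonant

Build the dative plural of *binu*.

binuwureh

*binu*: last vowel = /u/, a rounded vowel → -wur → *binuwur*.
The final consonant of the plural form *binuwur* is /r/, which is voiced, so the dative suffix is -eh, giving *binuwureh*.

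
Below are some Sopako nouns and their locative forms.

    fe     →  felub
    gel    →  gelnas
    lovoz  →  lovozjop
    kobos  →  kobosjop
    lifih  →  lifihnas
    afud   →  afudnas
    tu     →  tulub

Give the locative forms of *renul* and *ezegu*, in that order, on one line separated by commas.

The pattern is sibilance of the final sound: -jop when the stem ends in a sibilant (*lovoz*, *kobos*); -nas when the stem ends in a non-sibilant consonant (*gel*, *lifih*, *afud*); -lub when the stem ends in a vowel (*fe*, *tu*).
*renul* — final sound /l/ (a non-sibilant consonant) → -nas → *renulnas*.
*ezegu*: final sound = /u/, a vowel → -lub → *ezegulub*.

renulnas, ezegulub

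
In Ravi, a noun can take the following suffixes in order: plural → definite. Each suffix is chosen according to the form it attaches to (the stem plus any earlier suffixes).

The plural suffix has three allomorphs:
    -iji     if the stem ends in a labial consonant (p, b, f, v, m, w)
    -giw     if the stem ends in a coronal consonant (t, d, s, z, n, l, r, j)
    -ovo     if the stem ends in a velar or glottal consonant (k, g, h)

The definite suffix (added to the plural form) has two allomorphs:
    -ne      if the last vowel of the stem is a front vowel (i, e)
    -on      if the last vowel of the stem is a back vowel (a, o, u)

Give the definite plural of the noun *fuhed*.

Since the final consonant of *fuhed* is /d/ (coronal), it takes -giw, giving *fuhedgiw*.
The last vowel of the plural form *fuhedgiw* is /i/, which is a front vowel, so the definite suffix is -ne, giving *fuhedgiwne*.

fuhedgiwne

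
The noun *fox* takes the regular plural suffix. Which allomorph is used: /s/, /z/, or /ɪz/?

/ɪz/

The stem *fox* ends in a sibilant (/s, z, ʃ, ʒ, tʃ, dʒ/).
The plural suffix surfaces as /ɪz/ after sibilants, /s/ after other voiceless consonants, and /z/ after other voiced sounds.
So the plural -s on *fox* is pronounced /ɪz/.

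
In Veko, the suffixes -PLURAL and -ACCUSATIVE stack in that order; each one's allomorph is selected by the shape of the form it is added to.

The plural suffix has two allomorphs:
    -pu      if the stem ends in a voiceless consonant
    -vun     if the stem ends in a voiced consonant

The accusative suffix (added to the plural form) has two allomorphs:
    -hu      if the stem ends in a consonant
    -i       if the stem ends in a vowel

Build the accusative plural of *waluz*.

waluzvunhu

*waluz*: final consonant = /z/, voiced → -vun → *waluzvun*.
The plural form *waluzvun*: final sound = /n/, a consonant → -hu → *waluzvunhu*.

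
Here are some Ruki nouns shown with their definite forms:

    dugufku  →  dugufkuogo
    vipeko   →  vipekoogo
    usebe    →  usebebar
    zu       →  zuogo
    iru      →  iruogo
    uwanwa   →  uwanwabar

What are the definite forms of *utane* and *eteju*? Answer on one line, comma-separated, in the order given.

The pattern is rounding harmony: -ogo when the last vowel of the stem is a rounded vowel (*dugufku*, *vipeko*, *zu*, *iru*); -bar when the last vowel of the stem is an unrounded vowel (*usebe*, *uwanwa*).
*utane* — last vowel /e/ (an unrounded vowel) → -bar → *utanebar*.
The last vowel of *eteju* is /u/, which is a rounded vowel, so the suffix is -ogo, giving *etejuogo*.

utanebar, etejuogo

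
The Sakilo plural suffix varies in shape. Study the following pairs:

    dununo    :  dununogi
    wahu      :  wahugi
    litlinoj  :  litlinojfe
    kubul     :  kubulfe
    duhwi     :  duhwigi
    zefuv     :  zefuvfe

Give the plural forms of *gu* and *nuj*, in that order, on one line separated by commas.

gugi, nujfe

The suffix is conditioned by the final sound: -fe when the stem ends in a consonant (*litlinoj*, *kubul*, *zefuv*); -gi when the stem ends in a vowel (*dununo*, *wahu*, *duhwi*).
Since the final sound of *gu* is /u/ (a vowel), it takes -gi, giving *gugi*.
*nuj*: final sound = /j/, a consonant → -fe → *nujfe*.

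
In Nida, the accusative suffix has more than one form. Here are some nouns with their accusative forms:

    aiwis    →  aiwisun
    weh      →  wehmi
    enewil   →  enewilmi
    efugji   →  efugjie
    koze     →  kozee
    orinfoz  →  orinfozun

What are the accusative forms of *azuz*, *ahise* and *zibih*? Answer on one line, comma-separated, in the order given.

azuzun, ahisee, zibihmi

The pattern is sibilance of the final sound: -un when the stem ends in a sibilant (*aiwis*, *orinfoz*); -mi when the stem ends in a non-sibilant consonant (*weh*, *enewil*); -e when the stem ends in a vowel (*efugji*, *koze*).
*azuz*: final sound = /z/, a sibilant → -un → *azuzun*.
The final sound of *ahise* is /e/, which is a vowel, so the suffix is -e, giving *ahisee*.
Since the final sound of *zibih* is /h/ (a non-sibilant consonant), it takes -mi, giving *zibihmi*.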